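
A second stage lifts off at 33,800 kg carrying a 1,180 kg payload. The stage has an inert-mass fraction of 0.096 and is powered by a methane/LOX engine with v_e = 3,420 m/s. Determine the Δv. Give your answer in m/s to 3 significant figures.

Δv ≈ 7040 m/s

Stage wet mass = m₀ − payload = 33,800 − 1,180 = 32,620 kg.
Stage dry mass = ε × stage wet mass = 0.096 × 32,620 = 3,131.52 kg.
Burnout mass m_f = stage dry + payload = 3,131.52 + 1,180 = 4,311.52 kg.
Using Δv = v_e ln(m₀/m_f): Δv = v_e · ln(33,800/4,311.52) = 3420.0 × ln(7.839) = 3420.0 × 2.0592 ≈ 7042 m/s.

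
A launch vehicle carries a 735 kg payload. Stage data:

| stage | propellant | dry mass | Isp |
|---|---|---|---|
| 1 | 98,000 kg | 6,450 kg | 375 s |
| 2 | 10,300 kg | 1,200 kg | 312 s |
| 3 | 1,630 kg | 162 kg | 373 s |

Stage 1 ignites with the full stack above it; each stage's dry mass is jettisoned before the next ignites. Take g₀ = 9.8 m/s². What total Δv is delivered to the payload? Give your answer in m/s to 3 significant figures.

Δv ≈ 14300 m/s

Ignition mass of stage 1 = 98,000+6,450 + 10,300+1,200 + 1,630+162 + 735 = 118,477 kg.
Stage 1: m₀ = 118,477 kg, m_f = 118,477 − 98,000 = 20,477 kg; Δv = 375×9.8×ln(5.786) = 3675.0×1.7554 ≈ 6451 m/s.
Stage 2: m₀ = 14,027 kg, m_f = 14,027 − 10,300 = 3,727 kg; Δv = 312×9.8×ln(3.764) = 3057.6×1.3254 ≈ 4052 m/s.
Stage 3: m₀ = 2,527 kg, m_f = 2,527 − 1,630 = 897 kg; Δv = 373×9.8×ln(2.817) = 3655.4×1.0357 ≈ 3786 m/s.
Total Δv = 6451 + 4052 + 3786 = 14289 m/s.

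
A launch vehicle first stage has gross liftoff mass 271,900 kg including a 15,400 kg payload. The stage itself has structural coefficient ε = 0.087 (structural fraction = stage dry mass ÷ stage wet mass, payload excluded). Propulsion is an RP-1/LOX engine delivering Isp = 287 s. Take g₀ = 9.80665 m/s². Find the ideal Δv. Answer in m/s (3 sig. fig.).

Stage wet mass = m₀ − payload = 271,900 − 15,400 = 256,500 kg.
Stage dry mass = ε × stage wet mass = 0.087 × 256,500 = 22,315.5 kg.
Burnout mass m_f = stage dry + payload = 22,315.5 + 15,400 = 37,715.5 kg.
v_e = Isp · g₀ = 287 × 9.80665 = 2814.5 m/s.
Using Δv = v_e ln(m₀/m_f): Δv = v_e · ln(271,900/37,715.5) = 2814.5 × ln(7.209) = 2814.5 × 1.9754 ≈ 5560 m/s.

Δv ≈ 5560 m/s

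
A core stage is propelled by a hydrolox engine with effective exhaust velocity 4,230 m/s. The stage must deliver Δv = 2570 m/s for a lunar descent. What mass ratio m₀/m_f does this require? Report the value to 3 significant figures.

mass ratio ≈ 1.84

m₀/m_f = exp(Δv / v_e) = exp(2570 / 4230.0) = exp(0.6076) = 1.8360.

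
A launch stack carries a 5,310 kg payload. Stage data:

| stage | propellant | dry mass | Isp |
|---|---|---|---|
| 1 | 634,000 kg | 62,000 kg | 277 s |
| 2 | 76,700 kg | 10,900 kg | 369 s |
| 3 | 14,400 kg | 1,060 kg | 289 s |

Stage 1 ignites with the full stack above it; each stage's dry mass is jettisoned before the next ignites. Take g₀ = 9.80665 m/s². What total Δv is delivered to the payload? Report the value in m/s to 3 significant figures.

Δv ≈ 12000 m/s

Ignition mass of stage 1 = 634,000+62,000 + 76,700+10,900 + 14,400+1,060 + 5,310 = 804,370 kg.
Stage 1: m₀ = 804,370 kg, m_f = 804,370 − 634,000 = 170,370 kg; Δv = 277×9.80665×ln(4.721) = 2716.4×1.5521 ≈ 4216 m/s.
Stage 2: m₀ = 108,370 kg, m_f = 108,370 − 76,700 = 31,670 kg; Δv = 369×9.80665×ln(3.422) = 3618.7×1.2302 ≈ 4452 m/s.
Stage 3: m₀ = 20,770 kg, m_f = 20,770 − 14,400 = 6,370 kg; Δv = 289×9.80665×ln(3.261) = 2834.1×1.1819 ≈ 3350 m/s.
Total Δv = 4216 + 4452 + 3350 = 12018 m/s.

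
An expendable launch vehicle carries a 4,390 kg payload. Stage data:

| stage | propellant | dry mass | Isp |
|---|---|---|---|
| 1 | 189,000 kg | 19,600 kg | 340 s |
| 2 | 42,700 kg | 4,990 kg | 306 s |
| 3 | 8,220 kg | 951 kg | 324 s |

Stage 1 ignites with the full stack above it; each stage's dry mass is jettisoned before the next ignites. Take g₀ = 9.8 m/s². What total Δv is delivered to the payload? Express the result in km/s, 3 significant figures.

Δv ≈ 10.6 km/s

Ignition mass of stage 1 = 189,000+19,600 + 42,700+4,990 + 8,220+951 + 4,390 = 269,851 kg.
Stage 1: m₀ = 269,851 kg, m_f = 269,851 − 189,000 = 80,851 kg; Δv = 340×9.8×ln(3.338) = 3332.0×1.2053 ≈ 4016 m/s.
Stage 2: m₀ = 61,251 kg, m_f = 61,251 − 42,700 = 18,551 kg; Δv = 306×9.8×ln(3.302) = 2998.8×1.1945 ≈ 3582 m/s.
Stage 3: m₀ = 13,561 kg, m_f = 13,561 − 8,220 = 5,341 kg; Δv = 324×9.8×ln(2.539) = 3175.2×0.9318 ≈ 2959 m/s.
Total Δv = 4016 + 3582 + 2959 = 10557 m/s.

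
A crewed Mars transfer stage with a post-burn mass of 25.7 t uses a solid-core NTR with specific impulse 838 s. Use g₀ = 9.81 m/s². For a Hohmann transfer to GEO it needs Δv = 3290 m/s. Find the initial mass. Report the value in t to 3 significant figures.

initial mass ≈ 38.3 t

v_e = Isp · g₀ = 838 × 9.81 = 8220.8 m/s.
Rocket equation: m₀/m_f = exp(Δv / v_e) = exp(3290 / 8220.8) = exp(0.4002) = 1.4921.
m₀ = m_f × 1.4921 = 25.7 × 1.4921 = 38.347 t.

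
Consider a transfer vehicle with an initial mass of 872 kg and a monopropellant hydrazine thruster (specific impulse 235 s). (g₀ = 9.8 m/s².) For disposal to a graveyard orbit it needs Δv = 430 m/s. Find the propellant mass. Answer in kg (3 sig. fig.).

v_e = Isp · g₀ = 235 × 9.8 = 2303.0 m/s.
Rocket equation: m₀/m_f = exp(Δv / v_e) = exp(430 / 2303.0) = exp(0.1867) = 1.2053.
m_f = 872 / 1.2053 = 723.471 kg, so propellant = m₀ − m_f = 872 − 723.471 = 148.529 kg.

propellant mass ≈ 149 kg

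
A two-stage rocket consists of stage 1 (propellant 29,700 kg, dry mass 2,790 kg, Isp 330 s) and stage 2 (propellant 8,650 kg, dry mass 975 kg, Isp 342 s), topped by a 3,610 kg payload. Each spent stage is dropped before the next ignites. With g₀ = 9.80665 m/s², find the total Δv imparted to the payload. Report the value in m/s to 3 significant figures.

Ignition mass of stage 1 = 29,700+2,790 + 8,650+975 + 3,610 = 45,725 kg.
Stage 1: m₀ = 45,725 kg, m_f = 45,725 − 29,700 = 16,025 kg; Δv = 330×9.80665×ln(2.853) = 3236.2×1.0485 ≈ 3393 m/s.
Stage 2: m₀ = 13,235 kg, m_f = 13,235 − 8,650 = 4,585 kg; Δv = 342×9.80665×ln(2.887) = 3353.9×1.0601 ≈ 3555 m/s.
Total Δv = 3393 + 3555 = 6948 m/s.

Δv ≈ 6950 m/s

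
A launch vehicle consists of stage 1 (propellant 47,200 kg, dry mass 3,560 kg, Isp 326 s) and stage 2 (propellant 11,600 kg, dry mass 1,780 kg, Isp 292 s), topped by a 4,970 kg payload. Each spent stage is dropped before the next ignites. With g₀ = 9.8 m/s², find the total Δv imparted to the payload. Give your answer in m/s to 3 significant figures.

Ignition mass of stage 1 = 47,200+3,560 + 11,600+1,780 + 4,970 = 69,110 kg.
Stage 1: m₀ = 69,110 kg, m_f = 69,110 − 47,200 = 21,910 kg; Δv = 326×9.8×ln(3.154) = 3194.8×1.1488 ≈ 3670 m/s.
Stage 2: m₀ = 18,350 kg, m_f = 18,350 − 11,600 = 6,750 kg; Δv = 292×9.8×ln(2.719) = 2861.6×1.0001 ≈ 2862 m/s.
Total Δv = 3670 + 2862 = 6532 m/s.

Δv ≈ 6530 m/s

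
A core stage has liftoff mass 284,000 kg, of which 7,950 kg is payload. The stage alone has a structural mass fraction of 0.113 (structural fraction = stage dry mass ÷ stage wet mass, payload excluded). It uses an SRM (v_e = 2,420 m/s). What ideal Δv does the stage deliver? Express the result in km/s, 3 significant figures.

Δv ≈ 4.80 km/s

Stage wet mass = m₀ − payload = 284,000 − 7,950 = 276,050 kg.
Stage dry mass = ε × stage wet mass = 0.113 × 276,050 = 31,193.7 kg.
Burnout mass m_f = stage dry + payload = 31,193.7 + 7,950 = 39,143.7 kg.
By the Tsiolkovsky rocket equation, Δv = v_e · ln(284,000/39,143.7) = 2420.0 × ln(7.255) = 2420.0 × 1.9817 ≈ 4796 m/s.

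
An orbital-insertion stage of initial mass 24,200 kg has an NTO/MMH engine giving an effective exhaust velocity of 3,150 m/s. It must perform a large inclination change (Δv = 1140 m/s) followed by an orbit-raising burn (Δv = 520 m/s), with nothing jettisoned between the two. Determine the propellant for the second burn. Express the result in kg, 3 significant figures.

propellant for the second burn ≈ 2560 kg

After the first burn: m = 24200 × exp(−1140/3150.0) = 24200 × 0.69635 = 16,851.7 kg.
After the second burn: m = 16,851.7 × exp(−520/3150.0) = 16,851.7 × 0.84783 = 14,287.4 kg.
Second-burn propellant = 16,851.7 − 14,287.4 = 2,564.3 kg.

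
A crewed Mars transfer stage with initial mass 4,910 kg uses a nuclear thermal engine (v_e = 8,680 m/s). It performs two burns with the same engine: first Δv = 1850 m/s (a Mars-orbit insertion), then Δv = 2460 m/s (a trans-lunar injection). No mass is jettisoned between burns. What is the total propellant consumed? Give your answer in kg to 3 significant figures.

total propellant consumed ≈ 1920 kg

After the first burn: m = 4910 × exp(−1850/8680.0) = 4910 × 0.80805 = 3,967.53 kg.
After the second burn: m = 3,967.53 × exp(−2460/8680.0) = 3,967.53 × 0.75321 = 2,988.38 kg.
Total propellant = m₀ − m_final = 4910 − 2,988.38 = 1,921.62 kg.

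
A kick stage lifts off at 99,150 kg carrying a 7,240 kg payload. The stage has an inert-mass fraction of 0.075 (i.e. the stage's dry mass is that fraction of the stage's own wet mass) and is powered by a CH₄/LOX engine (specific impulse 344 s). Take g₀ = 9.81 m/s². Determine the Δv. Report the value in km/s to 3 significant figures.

Δv ≈ 6.57 km/s

Stage wet mass = m₀ − payload = 99,150 − 7,240 = 91,910 kg.
Stage dry mass = ε × stage wet mass = 0.075 × 91,910 = 6,893.25 kg.
Burnout mass m_f = stage dry + payload = 6,893.25 + 7,240 = 14,133.25 kg.
v_e = Isp · g₀ = 344 × 9.81 = 3374.6 m/s.
Rocket equation: Δv = v_e · ln(99,150/14,133.25) = 3374.6 × ln(7.015) = 3374.6 × 1.9481 ≈ 6574 m/s.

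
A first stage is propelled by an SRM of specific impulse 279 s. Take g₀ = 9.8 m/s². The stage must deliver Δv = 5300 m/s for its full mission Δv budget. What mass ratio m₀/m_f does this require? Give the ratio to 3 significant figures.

v_e = Isp · g₀ = 279 × 9.8 = 2734.2 m/s.
m₀/m_f = exp(Δv / v_e) = exp(5300 / 2734.2) = exp(1.9384) = 6.9477.

mass ratio ≈ 6.95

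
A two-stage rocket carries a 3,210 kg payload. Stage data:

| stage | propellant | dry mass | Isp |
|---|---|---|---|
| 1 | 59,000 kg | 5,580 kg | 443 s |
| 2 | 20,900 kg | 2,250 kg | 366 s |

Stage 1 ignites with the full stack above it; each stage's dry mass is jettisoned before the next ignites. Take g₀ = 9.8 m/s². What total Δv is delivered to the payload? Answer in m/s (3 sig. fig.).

Ignition mass of stage 1 = 59,000+5,580 + 20,900+2,250 + 3,210 = 90,940 kg.
Stage 1: m₀ = 90,940 kg, m_f = 90,940 − 59,000 = 31,940 kg; Δv = 443×9.8×ln(2.847) = 4341.4×1.0463 ≈ 4543 m/s.
Stage 2: m₀ = 26,360 kg, m_f = 26,360 − 20,900 = 5,460 kg; Δv = 366×9.8×ln(4.828) = 3586.8×1.5744 ≈ 5647 m/s.
Total Δv = 4543 + 5647 = 10190 m/s.

Δv ≈ 10200 m/s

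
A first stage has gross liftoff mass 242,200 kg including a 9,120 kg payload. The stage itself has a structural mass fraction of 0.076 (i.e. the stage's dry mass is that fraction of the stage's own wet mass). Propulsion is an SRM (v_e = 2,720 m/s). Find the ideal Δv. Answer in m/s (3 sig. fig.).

Stage wet mass = m₀ − payload = 242,200 − 9,120 = 233,080 kg.
Stage dry mass = ε × stage wet mass = 0.076 × 233,080 = 17,714.1 kg.
Burnout mass m_f = stage dry + payload = 17,714.1 + 9,120 = 26,834.1 kg.
Using Δv = v_e ln(m₀/m_f): Δv = v_e · ln(242,200/26,834.1) = 2720.0 × ln(9.026) = 2720.0 × 2.2001 ≈ 5984 m/s.

Δv ≈ 5980 m/s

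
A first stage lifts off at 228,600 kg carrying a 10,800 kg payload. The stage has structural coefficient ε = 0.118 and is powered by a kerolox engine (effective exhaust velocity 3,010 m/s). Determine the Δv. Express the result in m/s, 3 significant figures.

Stage wet mass = m₀ − payload = 228,600 − 10,800 = 217,800 kg.
Stage dry mass = ε × stage wet mass = 0.118 × 217,800 = 25,700.4 kg.
Burnout mass m_f = stage dry + payload = 25,700.4 + 10,800 = 36,500.4 kg.
Rocket equation: Δv = v_e · ln(228,600/36,500.4) = 3010.0 × ln(6.263) = 3010.0 × 1.8347 ≈ 5522 m/s.

Δv ≈ 5520 m/s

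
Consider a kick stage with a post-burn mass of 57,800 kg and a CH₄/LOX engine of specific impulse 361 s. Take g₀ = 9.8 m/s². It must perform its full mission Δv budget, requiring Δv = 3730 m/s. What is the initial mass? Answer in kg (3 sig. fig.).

v_e = Isp · g₀ = 361 × 9.8 = 3537.8 m/s.
m₀/m_f = exp(Δv / v_e) = exp(3730 / 3537.8) = exp(1.0543) = 2.8700.
m₀ = m_f × 2.8700 = 57,800 × 2.8700 = 165,886 kg.

initial mass ≈ 166000 kg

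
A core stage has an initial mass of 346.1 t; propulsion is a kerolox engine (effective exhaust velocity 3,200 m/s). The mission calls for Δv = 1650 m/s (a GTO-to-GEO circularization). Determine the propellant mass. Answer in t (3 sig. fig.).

propellant mass ≈ 139 t

From the ideal rocket equation, m₀/m_f = exp(Δv / v_e) = exp(1650 / 3200.0) = exp(0.5156) = 1.6747.
m_f = 346.1 / 1.6747 = 206.664 t, so propellant = m₀ − m_f = 346.1 − 206.664 = 139.436 t.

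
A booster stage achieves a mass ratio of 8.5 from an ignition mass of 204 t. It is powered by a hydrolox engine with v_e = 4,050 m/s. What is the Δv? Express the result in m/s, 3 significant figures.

Δv ≈ 8670 m/s

From the ideal rocket equation, Δv = v_e · ln(8.5) = 4050.0 × 2.1401 ≈ 8667.3 m/s.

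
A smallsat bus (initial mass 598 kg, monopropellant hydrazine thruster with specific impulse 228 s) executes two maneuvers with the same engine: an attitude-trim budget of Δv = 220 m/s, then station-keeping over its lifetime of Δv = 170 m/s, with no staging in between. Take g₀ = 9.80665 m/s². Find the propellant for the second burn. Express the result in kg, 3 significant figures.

v_e = Isp · g₀ = 228 × 9.80665 = 2235.9 m/s.
After the first burn: m = 598 × exp(−220/2235.9) = 598 × 0.90629 = 541.961 kg.
After the second burn: m = 541.961 × exp(−170/2235.9) = 541.961 × 0.92679 = 502.284 kg.
Second-burn propellant = 541.961 − 502.284 = 39.677 kg.

propellant for the second burn ≈ 39.7 kg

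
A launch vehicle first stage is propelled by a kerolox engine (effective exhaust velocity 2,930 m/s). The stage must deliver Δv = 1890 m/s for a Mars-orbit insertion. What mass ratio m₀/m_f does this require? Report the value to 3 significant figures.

mass ratio ≈ 1.91

m₀/m_f = exp(Δv / v_e) = exp(1890 / 2930.0) = exp(0.6451) = 1.9061.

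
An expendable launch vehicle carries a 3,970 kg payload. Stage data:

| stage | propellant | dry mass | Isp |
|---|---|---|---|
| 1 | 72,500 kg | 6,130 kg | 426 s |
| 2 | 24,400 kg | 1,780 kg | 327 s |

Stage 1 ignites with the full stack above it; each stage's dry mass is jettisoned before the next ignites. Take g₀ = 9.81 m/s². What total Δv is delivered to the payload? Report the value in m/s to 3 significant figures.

Δv ≈ 9900 m/s

Ignition mass of stage 1 = 72,500+6,130 + 24,400+1,780 + 3,970 = 108,780 kg.
Stage 1: m₀ = 108,780 kg, m_f = 108,780 − 72,500 = 36,280 kg; Δv = 426×9.81×ln(2.998) = 4179.1×1.0981 ≈ 4589 m/s.
Stage 2: m₀ = 30,150 kg, m_f = 30,150 − 24,400 = 5,750 kg; Δv = 327×9.81×ln(5.243) = 3207.9×1.6570 ≈ 5315 m/s.
Total Δv = 4589 + 5315 = 9904 m/s.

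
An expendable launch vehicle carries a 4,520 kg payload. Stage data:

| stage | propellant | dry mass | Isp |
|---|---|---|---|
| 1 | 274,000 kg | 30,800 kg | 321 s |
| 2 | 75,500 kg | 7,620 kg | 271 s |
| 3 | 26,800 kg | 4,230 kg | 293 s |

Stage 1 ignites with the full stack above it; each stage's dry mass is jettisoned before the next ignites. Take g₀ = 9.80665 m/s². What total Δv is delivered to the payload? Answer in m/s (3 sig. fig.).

Ignition mass of stage 1 = 274,000+30,800 + 75,500+7,620 + 26,800+4,230 + 4,520 = 423,470 kg.
Stage 1: m₀ = 423,470 kg, m_f = 423,470 − 274,000 = 149,470 kg; Δv = 321×9.80665×ln(2.833) = 3147.9×1.0414 ≈ 3278 m/s.
Stage 2: m₀ = 118,670 kg, m_f = 118,670 − 75,500 = 43,170 kg; Δv = 271×9.80665×ln(2.749) = 2657.6×1.0112 ≈ 2687 m/s.
Stage 3: m₀ = 35,550 kg, m_f = 35,550 − 26,800 = 8,750 kg; Δv = 293×9.80665×ln(4.063) = 2873.3×1.4019 ≈ 4028 m/s.
Total Δv = 3278 + 2687 + 4028 = 9993 m/s.

Δv ≈ 9990 m/s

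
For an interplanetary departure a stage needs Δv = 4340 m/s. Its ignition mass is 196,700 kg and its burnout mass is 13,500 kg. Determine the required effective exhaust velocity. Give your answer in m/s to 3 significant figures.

v_e ≈ 1620 m/s

ln(m₀/m_f) = ln(196700/13500) = ln(14.57) = 2.6790.
By the Tsiolkovsky rocket equation, v_e = Δv / ln(m₀/m_f) = 4340 / 2.6790 = 1620.0 m/s.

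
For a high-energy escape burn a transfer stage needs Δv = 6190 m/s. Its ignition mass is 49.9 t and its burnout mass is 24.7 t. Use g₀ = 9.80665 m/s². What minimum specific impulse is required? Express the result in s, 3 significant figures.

Isp ≈ 898 s

ln(m₀/m_f) = ln(49900/24700) = ln(2.02) = 0.7032.
By the Tsiolkovsky rocket equation, v_e = Δv / ln(m₀/m_f) = 6190 / 0.7032 = 8802.4 m/s.
Isp = v_e / g₀ = 8802.4 / 9.80665 = 897.6 s.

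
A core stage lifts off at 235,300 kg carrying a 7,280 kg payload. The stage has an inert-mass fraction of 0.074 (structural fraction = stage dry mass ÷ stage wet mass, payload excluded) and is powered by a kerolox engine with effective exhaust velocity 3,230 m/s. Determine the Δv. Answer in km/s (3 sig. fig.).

Δv ≈ 7.35 km/s

Stage wet mass = m₀ − payload = 235,300 − 7,280 = 228,020 kg.
Stage dry mass = ε × stage wet mass = 0.074 × 228,020 = 16,873.5 kg.
Burnout mass m_f = stage dry + payload = 16,873.5 + 7,280 = 24,153.5 kg.
Δv = v_e · ln(235,300/24,153.5) = 3230.0 × ln(9.742) = 3230.0 × 2.2764 ≈ 7353 m/s.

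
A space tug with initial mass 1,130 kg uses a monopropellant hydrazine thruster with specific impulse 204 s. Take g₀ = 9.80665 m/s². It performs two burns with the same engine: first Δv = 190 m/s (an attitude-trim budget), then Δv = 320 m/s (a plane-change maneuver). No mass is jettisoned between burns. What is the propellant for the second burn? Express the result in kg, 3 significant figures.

propellant for the second burn ≈ 152 kg

v_e = Isp · g₀ = 204 × 9.80665 = 2000.6 m/s.
After the first burn: m = 1130 × exp(−190/2000.6) = 1130 × 0.90940 = 1,027.62 kg.
After the second burn: m = 1,027.62 × exp(−320/2000.6) = 1,027.62 × 0.85218 = 875.717 kg.
Second-burn propellant = 1,027.62 − 875.717 = 151.903 kg.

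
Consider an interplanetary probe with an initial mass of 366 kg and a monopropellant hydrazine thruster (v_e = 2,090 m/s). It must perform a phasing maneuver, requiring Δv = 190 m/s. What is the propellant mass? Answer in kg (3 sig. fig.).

propellant mass ≈ 31.8 kg

By the Tsiolkovsky rocket equation, m₀/m_f = exp(Δv / v_e) = exp(190 / 2090.0) = exp(0.0909) = 1.0952.
m_f = 366 / 1.0952 = 334.186 kg, so propellant = m₀ − m_f = 366 − 334.186 = 31.814 kg.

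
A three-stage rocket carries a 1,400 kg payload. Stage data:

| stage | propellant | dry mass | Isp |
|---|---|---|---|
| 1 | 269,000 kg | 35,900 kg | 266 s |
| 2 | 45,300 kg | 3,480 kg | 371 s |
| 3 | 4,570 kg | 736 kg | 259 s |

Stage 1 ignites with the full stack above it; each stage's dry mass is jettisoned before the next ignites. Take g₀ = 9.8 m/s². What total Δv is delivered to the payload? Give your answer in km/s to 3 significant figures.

Δv ≈ 12.6 km/s

Ignition mass of stage 1 = 269,000+35,900 + 45,300+3,480 + 4,570+736 + 1,400 = 360,386 kg.
Stage 1: m₀ = 360,386 kg, m_f = 360,386 − 269,000 = 91,386 kg; Δv = 266×9.8×ln(3.944) = 2606.8×1.3721 ≈ 3577 m/s.
Stage 2: m₀ = 55,486 kg, m_f = 55,486 − 45,300 = 10,186 kg; Δv = 371×9.8×ln(5.447) = 3635.8×1.6951 ≈ 6163 m/s.
Stage 3: m₀ = 6,706 kg, m_f = 6,706 − 4,570 = 2,136 kg; Δv = 259×9.8×ln(3.14) = 2538.2×1.1441 ≈ 2904 m/s.
Total Δv = 3577 + 6163 + 2904 = 12644 m/s.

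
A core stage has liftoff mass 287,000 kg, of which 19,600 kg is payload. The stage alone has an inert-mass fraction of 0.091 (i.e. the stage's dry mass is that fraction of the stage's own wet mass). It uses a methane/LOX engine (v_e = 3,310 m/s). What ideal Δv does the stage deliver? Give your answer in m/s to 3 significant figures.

Δv ≈ 6210 m/s

Stage wet mass = m₀ − payload = 287,000 − 19,600 = 267,400 kg.
Stage dry mass = ε × stage wet mass = 0.091 × 267,400 = 24,333.4 kg.
Burnout mass m_f = stage dry + payload = 24,333.4 + 19,600 = 43,933.4 kg.
By the Tsiolkovsky rocket equation, Δv = v_e · ln(287,000/43,933.4) = 3310.0 × ln(6.533) = 3310.0 × 1.8768 ≈ 6212 m/s.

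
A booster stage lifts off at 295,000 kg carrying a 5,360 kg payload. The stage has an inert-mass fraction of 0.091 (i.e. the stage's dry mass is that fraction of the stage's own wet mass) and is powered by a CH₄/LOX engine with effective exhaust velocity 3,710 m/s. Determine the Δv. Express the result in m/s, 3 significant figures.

Stage wet mass = m₀ − payload = 295,000 − 5,360 = 289,640 kg.
Stage dry mass = ε × stage wet mass = 0.091 × 289,640 = 26,357.2 kg.
Burnout mass m_f = stage dry + payload = 26,357.2 + 5,360 = 31,717.2 kg.
Δv = v_e · ln(295,000/31,717.2) = 3710.0 × ln(9.301) = 3710.0 × 2.2301 ≈ 8274 m/s.

Δv ≈ 8270 m/s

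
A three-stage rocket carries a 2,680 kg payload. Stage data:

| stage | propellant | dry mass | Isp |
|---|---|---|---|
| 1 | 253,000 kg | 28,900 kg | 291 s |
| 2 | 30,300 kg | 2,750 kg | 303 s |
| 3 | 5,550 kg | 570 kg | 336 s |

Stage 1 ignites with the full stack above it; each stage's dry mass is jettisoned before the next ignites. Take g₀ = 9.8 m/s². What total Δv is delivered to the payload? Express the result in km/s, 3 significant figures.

Δv ≈ 11.4 km/s

Ignition mass of stage 1 = 253,000+28,900 + 30,300+2,750 + 5,550+570 + 2,680 = 323,750 kg.
Stage 1: m₀ = 323,750 kg, m_f = 323,750 − 253,000 = 70,750 kg; Δv = 291×9.8×ln(4.576) = 2851.8×1.5208 ≈ 4337 m/s.
Stage 2: m₀ = 41,850 kg, m_f = 41,850 − 30,300 = 11,550 kg; Δv = 303×9.8×ln(3.623) = 2969.4×1.2874 ≈ 3823 m/s.
Stage 3: m₀ = 8,800 kg, m_f = 8,800 − 5,550 = 3,250 kg; Δv = 336×9.8×ln(2.708) = 3292.8×0.9961 ≈ 3280 m/s.
Total Δv = 4337 + 3823 + 3280 = 11440 m/s.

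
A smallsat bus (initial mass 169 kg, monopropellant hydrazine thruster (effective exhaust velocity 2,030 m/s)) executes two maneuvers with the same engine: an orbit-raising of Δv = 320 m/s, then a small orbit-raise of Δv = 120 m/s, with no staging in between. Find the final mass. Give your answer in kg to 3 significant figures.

final mass ≈ 136 kg

After the first burn: m = 169 × exp(−320/2030.0) = 169 × 0.85416 = 144.353 kg.
After the second burn: m = 144.353 × exp(−120/2030.0) = 144.353 × 0.94260 = 136.067 kg.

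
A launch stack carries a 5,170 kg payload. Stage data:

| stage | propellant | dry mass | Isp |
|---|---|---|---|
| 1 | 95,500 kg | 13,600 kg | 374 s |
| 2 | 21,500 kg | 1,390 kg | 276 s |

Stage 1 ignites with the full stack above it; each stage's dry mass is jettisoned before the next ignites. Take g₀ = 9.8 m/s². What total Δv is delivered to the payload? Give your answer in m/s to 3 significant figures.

Ignition mass of stage 1 = 95,500+13,600 + 21,500+1,390 + 5,170 = 137,160 kg.
Stage 1: m₀ = 137,160 kg, m_f = 137,160 − 95,500 = 41,660 kg; Δv = 374×9.8×ln(3.292) = 3665.2×1.1916 ≈ 4367 m/s.
Stage 2: m₀ = 28,060 kg, m_f = 28,060 − 21,500 = 6,560 kg; Δv = 276×9.8×ln(4.277) = 2704.8×1.4534 ≈ 3931 m/s.
Total Δv = 4367 + 3931 = 8298 m/s.

Δv ≈ 8300 m/s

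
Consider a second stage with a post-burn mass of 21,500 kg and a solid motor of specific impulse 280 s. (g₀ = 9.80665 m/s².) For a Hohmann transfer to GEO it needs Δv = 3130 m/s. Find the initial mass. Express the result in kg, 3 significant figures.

v_e = Isp · g₀ = 280 × 9.80665 = 2745.9 m/s.
From the ideal rocket equation, m₀/m_f = exp(Δv / v_e) = exp(3130 / 2745.9) = exp(1.1399) = 3.1264.
m₀ = m_f × 3.1264 = 21,500 × 3.1264 = 67,217.6 kg.

initial mass ≈ 67200 kg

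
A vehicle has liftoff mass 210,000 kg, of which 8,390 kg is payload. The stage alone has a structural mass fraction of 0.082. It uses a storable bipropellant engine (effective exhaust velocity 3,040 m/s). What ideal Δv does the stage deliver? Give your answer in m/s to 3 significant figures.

Stage wet mass = m₀ − payload = 210,000 − 8,390 = 201,610 kg.
Stage dry mass = ε × stage wet mass = 0.082 × 201,610 = 16,532 kg.
Burnout mass m_f = stage dry + payload = 16,532 + 8,390 = 24,922 kg.
Δv = v_e · ln(210,000/24,922) = 3040.0 × ln(8.426) = 3040.0 × 2.1314 ≈ 6479 m/s.

Δv ≈ 6480 m/s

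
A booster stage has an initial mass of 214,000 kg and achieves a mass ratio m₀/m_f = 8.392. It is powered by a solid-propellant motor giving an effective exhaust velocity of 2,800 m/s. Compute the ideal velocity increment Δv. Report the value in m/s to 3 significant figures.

Δv ≈ 5960 m/s

Δv = v_e · ln(8.392) = 2800.0 × 2.1273 ≈ 5956.4 m/s.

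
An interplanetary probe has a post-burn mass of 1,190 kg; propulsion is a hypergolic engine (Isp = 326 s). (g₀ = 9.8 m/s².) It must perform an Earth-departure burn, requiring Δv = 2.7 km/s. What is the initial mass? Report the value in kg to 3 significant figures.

initial mass ≈ 2770 kg

v_e = Isp · g₀ = 326 × 9.8 = 3194.8 m/s.
Using Δv = v_e ln(m₀/m_f): m₀/m_f = exp(Δv / v_e) = exp(2700 / 3194.8) = exp(0.8451) = 2.3283.
m₀ = m_f × 2.3283 = 1,190 × 2.3283 = 2,770.68 kg.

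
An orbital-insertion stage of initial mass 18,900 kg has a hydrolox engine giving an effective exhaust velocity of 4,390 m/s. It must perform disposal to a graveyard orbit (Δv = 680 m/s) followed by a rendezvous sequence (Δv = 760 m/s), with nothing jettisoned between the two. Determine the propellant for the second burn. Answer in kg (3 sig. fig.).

propellant for the second burn ≈ 2570 kg

After the first burn: m = 18900 × exp(−680/4390.0) = 18900 × 0.85650 = 16,187.9 kg.
After the second burn: m = 16,187.9 × exp(−760/4390.0) = 16,187.9 × 0.84104 = 13,614.7 kg.
Second-burn propellant = 16,187.9 − 13,614.7 = 2,573.2 kg.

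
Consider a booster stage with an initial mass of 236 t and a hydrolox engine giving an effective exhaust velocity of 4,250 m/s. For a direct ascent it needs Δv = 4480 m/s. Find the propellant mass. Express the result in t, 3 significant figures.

Using Δv = v_e ln(m₀/m_f): m₀/m_f = exp(Δv / v_e) = exp(4480 / 4250.0) = exp(1.0541) = 2.8694.
m_f = 236 / 2.8694 = 82.2472 t, so propellant = m₀ − m_f = 236 − 82.2472 = 153.7528 t.

propellant mass ≈ 154 t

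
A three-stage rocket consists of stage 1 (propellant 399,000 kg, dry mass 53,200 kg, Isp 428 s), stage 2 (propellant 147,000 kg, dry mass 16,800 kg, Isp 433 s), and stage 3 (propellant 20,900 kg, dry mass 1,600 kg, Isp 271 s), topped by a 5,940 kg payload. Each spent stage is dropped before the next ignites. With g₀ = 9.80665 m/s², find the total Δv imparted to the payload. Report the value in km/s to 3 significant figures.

Δv ≈ 13.7 km/s

Ignition mass of stage 1 = 399,000+53,200 + 147,000+16,800 + 20,900+1,600 + 5,940 = 644,440 kg.
Stage 1: m₀ = 644,440 kg, m_f = 644,440 − 399,000 = 245,440 kg; Δv = 428×9.80665×ln(2.626) = 4197.2×0.9653 ≈ 4052 m/s.
Stage 2: m₀ = 192,240 kg, m_f = 192,240 − 147,000 = 45,240 kg; Δv = 433×9.80665×ln(4.249) = 4246.3×1.4468 ≈ 6143 m/s.
Stage 3: m₀ = 28,440 kg, m_f = 28,440 − 20,900 = 7,540 kg; Δv = 271×9.80665×ln(3.772) = 2657.6×1.3276 ≈ 3528 m/s.
Total Δv = 4052 + 6143 + 3528 = 13723 m/s.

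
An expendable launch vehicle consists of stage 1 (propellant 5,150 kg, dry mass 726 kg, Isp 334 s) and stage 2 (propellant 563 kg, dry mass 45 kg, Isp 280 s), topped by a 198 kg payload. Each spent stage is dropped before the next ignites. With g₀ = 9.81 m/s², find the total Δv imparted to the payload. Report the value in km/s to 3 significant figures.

Ignition mass of stage 1 = 5,150+726 + 563+45 + 198 = 6,682 kg.
Stage 1: m₀ = 6,682 kg, m_f = 6,682 − 5,150 = 1,532 kg; Δv = 334×9.81×ln(4.362) = 3276.5×1.4728 ≈ 4826 m/s.
Stage 2: m₀ = 806 kg, m_f = 806 − 563 = 243 kg; Δv = 280×9.81×ln(3.317) = 2746.8×1.1990 ≈ 3293 m/s.
Total Δv = 4826 + 3293 = 8119 m/s.

Δv ≈ 8.12 km/s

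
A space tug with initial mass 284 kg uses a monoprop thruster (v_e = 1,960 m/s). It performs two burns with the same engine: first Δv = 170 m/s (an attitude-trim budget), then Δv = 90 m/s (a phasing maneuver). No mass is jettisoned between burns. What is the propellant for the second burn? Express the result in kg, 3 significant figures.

After the first burn: m = 284 × exp(−170/1960.0) = 284 × 0.91692 = 260.405 kg.
After the second burn: m = 260.405 × exp(−90/1960.0) = 260.405 × 0.95512 = 248.718 kg.
Second-burn propellant = 260.405 − 248.718 = 11.687 kg.

propellant for the second burn ≈ 11.7 kg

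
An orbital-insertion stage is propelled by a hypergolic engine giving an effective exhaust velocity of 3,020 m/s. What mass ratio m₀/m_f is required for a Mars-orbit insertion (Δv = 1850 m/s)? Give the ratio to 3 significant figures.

m₀/m_f = exp(Δv / v_e) = exp(1850 / 3020.0) = exp(0.6126) = 1.8452.

mass ratio ≈ 1.85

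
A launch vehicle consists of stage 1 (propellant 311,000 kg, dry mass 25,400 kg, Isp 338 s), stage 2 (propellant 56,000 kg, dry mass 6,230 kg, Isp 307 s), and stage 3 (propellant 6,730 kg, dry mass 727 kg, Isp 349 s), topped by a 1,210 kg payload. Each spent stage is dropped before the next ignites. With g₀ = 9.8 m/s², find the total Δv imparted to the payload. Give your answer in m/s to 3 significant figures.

Ignition mass of stage 1 = 311,000+25,400 + 56,000+6,230 + 6,730+727 + 1,210 = 407,297 kg.
Stage 1: m₀ = 407,297 kg, m_f = 407,297 − 311,000 = 96,297 kg; Δv = 338×9.8×ln(4.23) = 3312.4×1.4421 ≈ 4777 m/s.
Stage 2: m₀ = 70,897 kg, m_f = 70,897 − 56,000 = 14,897 kg; Δv = 307×9.8×ln(4.759) = 3008.6×1.5601 ≈ 4694 m/s.
Stage 3: m₀ = 8,667 kg, m_f = 8,667 − 6,730 = 1,937 kg; Δv = 349×9.8×ln(4.474) = 3420.2×1.4984 ≈ 5125 m/s.
Total Δv = 4777 + 4694 + 5125 = 14596 m/s.

Δv ≈ 14600 m/s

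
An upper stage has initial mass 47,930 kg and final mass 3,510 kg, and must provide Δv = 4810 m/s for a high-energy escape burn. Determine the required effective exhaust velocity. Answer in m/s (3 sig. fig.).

v_e ≈ 1840 m/s

ln(m₀/m_f) = ln(47930/3510) = ln(13.66) = 2.6141.
Using Δv = v_e ln(m₀/m_f): v_e = Δv / ln(m₀/m_f) = 4810 / 2.6141 = 1840.0 m/s.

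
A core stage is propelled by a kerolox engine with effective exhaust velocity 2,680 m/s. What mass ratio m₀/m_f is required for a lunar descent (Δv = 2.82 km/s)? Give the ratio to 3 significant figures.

From the ideal rocket equation, m₀/m_f = exp(Δv / v_e) = exp(2820 / 2680.0) = exp(1.0522) = 2.8641.

mass ratio ≈ 2.86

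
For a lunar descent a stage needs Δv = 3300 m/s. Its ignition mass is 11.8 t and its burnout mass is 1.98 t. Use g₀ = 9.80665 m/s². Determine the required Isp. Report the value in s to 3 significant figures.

ln(m₀/m_f) = ln(11800/1980) = ln(5.96) = 1.7850.
By the Tsiolkovsky rocket equation, v_e = Δv / ln(m₀/m_f) = 3300 / 1.7850 = 1848.7 m/s.
Isp = v_e / g₀ = 1848.7 / 9.80665 = 188.5 s.

Isp ≈ 189 s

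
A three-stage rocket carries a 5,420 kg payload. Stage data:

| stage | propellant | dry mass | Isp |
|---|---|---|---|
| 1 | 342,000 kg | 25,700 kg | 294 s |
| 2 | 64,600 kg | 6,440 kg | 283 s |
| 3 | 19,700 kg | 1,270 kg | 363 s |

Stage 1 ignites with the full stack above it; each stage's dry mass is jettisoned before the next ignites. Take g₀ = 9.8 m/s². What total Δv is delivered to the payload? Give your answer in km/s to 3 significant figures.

Δv ≈ 11.7 km/s

Ignition mass of stage 1 = 342,000+25,700 + 64,600+6,440 + 19,700+1,270 + 5,420 = 465,130 kg.
Stage 1: m₀ = 465,130 kg, m_f = 465,130 − 342,000 = 123,130 kg; Δv = 294×9.8×ln(3.778) = 2881.2×1.3291 ≈ 3829 m/s.
Stage 2: m₀ = 97,430 kg, m_f = 97,430 − 64,600 = 32,830 kg; Δv = 283×9.8×ln(2.968) = 2773.4×1.0878 ≈ 3017 m/s.
Stage 3: m₀ = 26,390 kg, m_f = 26,390 − 19,700 = 6,690 kg; Δv = 363×9.8×ln(3.945) = 3557.4×1.3724 ≈ 4882 m/s.
Total Δv = 3829 + 3017 + 4882 = 11728 m/s.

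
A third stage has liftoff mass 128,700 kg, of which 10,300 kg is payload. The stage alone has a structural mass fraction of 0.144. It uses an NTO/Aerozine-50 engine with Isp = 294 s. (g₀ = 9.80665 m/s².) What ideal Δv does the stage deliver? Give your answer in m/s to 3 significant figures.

Δv ≈ 4470 m/s

Stage wet mass = m₀ − payload = 128,700 − 10,300 = 118,400 kg.
Stage dry mass = ε × stage wet mass = 0.144 × 118,400 = 17,049.6 kg.
Burnout mass m_f = stage dry + payload = 17,049.6 + 10,300 = 27,349.6 kg.
v_e = Isp · g₀ = 294 × 9.80665 = 2883.2 m/s.
Using Δv = v_e ln(m₀/m_f): Δv = v_e · ln(128,700/27,349.6) = 2883.2 × ln(4.706) = 2883.2 × 1.5488 ≈ 4465 m/s.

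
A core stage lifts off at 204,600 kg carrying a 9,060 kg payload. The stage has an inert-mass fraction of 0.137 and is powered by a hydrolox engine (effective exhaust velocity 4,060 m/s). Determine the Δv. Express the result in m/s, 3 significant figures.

Δv ≈ 7070 m/s

Stage wet mass = m₀ − payload = 204,600 − 9,060 = 195,540 kg.
Stage dry mass = ε × stage wet mass = 0.137 × 195,540 = 26,789 kg.
Burnout mass m_f = stage dry + payload = 26,789 + 9,060 = 35,849 kg.
Δv = v_e · ln(204,600/35,849) = 4060.0 × ln(5.707) = 4060.0 × 1.7417 ≈ 7071 m/s.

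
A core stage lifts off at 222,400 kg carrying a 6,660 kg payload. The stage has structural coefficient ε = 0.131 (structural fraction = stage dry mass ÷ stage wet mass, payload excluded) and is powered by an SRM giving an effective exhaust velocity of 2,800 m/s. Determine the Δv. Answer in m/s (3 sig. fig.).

Stage wet mass = m₀ − payload = 222,400 − 6,660 = 215,740 kg.
Stage dry mass = ε × stage wet mass = 0.131 × 215,740 = 28,261.9 kg.
Burnout mass m_f = stage dry + payload = 28,261.9 + 6,660 = 34,921.9 kg.
Δv = v_e · ln(222,400/34,921.9) = 2800.0 × ln(6.368) = 2800.0 × 1.8514 ≈ 5184 m/s.

Δv ≈ 5180 m/s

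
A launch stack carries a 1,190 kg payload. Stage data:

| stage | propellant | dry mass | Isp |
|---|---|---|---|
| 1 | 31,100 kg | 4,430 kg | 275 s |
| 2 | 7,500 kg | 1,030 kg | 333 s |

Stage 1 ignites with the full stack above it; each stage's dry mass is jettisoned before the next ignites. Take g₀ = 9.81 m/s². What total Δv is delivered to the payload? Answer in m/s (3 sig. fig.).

Δv ≈ 7960 m/s

Ignition mass of stage 1 = 31,100+4,430 + 7,500+1,030 + 1,190 = 45,250 kg.
Stage 1: m₀ = 45,250 kg, m_f = 45,250 − 31,100 = 14,150 kg; Δv = 275×9.81×ln(3.198) = 2697.8×1.1625 ≈ 3136 m/s.
Stage 2: m₀ = 9,720 kg, m_f = 9,720 − 7,500 = 2,220 kg; Δv = 333×9.81×ln(4.378) = 3266.7×1.4767 ≈ 4824 m/s.
Total Δv = 3136 + 4824 = 7960 m/s.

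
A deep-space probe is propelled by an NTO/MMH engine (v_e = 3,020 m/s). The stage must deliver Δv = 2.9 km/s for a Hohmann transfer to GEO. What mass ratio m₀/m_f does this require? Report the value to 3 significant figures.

mass ratio ≈ 2.61

Using Δv = v_e ln(m₀/m_f): m₀/m_f = exp(Δv / v_e) = exp(2900 / 3020.0) = exp(0.9603) = 2.6124.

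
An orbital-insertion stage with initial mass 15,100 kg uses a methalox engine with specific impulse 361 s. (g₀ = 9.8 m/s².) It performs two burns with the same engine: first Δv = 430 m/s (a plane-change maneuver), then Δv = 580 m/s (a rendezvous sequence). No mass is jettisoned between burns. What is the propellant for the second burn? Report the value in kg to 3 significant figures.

v_e = Isp · g₀ = 361 × 9.8 = 3537.8 m/s.
After the first burn: m = 15100 × exp(−430/3537.8) = 15100 × 0.88555 = 13,371.8 kg.
After the second burn: m = 13,371.8 × exp(−580/3537.8) = 13,371.8 × 0.84879 = 11,349.9 kg.
Second-burn propellant = 13,371.8 − 11,349.9 = 2,021.9 kg.

propellant for the second burn ≈ 2020 kg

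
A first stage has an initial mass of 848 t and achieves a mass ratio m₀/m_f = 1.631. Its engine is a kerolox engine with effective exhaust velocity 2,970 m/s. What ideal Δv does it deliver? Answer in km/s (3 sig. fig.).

Δv ≈ 1.45 km/s

By the Tsiolkovsky rocket equation, Δv = v_e · ln(1.631) = 2970.0 × 0.4892 ≈ 1452.9 m/s.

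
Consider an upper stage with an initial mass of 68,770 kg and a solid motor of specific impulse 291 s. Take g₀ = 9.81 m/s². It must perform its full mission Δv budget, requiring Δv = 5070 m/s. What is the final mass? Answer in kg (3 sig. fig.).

v_e = Isp · g₀ = 291 × 9.81 = 2854.7 m/s.
From the ideal rocket equation, m₀/m_f = exp(Δv / v_e) = exp(5070 / 2854.7) = exp(1.7760) = 5.9063.
m_f = m₀ / 5.9063 = 68,770 / 5.9063 = 11,643.5 kg.

final mass ≈ 11600 kg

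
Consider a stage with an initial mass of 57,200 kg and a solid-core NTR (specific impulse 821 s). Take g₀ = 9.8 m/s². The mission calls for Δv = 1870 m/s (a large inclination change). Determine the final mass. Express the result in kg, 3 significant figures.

final mass ≈ 45300 kg

v_e = Isp · g₀ = 821 × 9.8 = 8045.8 m/s.
Rocket equation: m₀/m_f = exp(Δv / v_e) = exp(1870 / 8045.8) = exp(0.2324) = 1.2616.
m_f = m₀ / 1.2616 = 57,200 / 1.2616 = 45,339.3 kg.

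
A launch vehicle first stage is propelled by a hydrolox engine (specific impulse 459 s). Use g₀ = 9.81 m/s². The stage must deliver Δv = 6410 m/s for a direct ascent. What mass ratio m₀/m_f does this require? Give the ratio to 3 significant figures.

v_e = Isp · g₀ = 459 × 9.81 = 4502.8 m/s.
From the ideal rocket equation, m₀/m_f = exp(Δv / v_e) = exp(6410 / 4502.8) = exp(1.4236) = 4.1519.

mass ratio ≈ 4.15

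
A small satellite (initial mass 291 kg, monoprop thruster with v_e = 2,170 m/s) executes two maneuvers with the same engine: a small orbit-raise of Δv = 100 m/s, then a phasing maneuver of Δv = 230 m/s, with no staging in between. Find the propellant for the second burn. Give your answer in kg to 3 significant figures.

propellant for the second burn ≈ 27.9 kg

After the first burn: m = 291 × exp(−100/2170.0) = 291 × 0.95496 = 277.893 kg.
After the second burn: m = 277.893 × exp(−230/2170.0) = 277.893 × 0.89943 = 249.945 kg.
Second-burn propellant = 277.893 − 249.945 = 27.948 kg.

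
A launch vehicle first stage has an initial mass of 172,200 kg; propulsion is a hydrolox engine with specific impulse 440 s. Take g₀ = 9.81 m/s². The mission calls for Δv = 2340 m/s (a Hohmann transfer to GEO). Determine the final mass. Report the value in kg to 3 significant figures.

v_e = Isp · g₀ = 440 × 9.81 = 4316.4 m/s.
Using Δv = v_e ln(m₀/m_f): m₀/m_f = exp(Δv / v_e) = exp(2340 / 4316.4) = exp(0.5421) = 1.7196.
m_f = m₀ / 1.7196 = 172,200 / 1.7196 = 100,140 kg.

final mass ≈ 100000 kg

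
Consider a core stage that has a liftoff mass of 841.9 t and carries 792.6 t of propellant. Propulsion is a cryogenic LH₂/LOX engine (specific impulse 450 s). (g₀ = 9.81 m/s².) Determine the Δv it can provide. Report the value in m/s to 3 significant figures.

v_e = Isp · g₀ = 450 × 9.81 = 4414.5 m/s.
m_f = m₀ − m_prop = 841.9 − 792.6 = 49.3 t.
Rocket equation: Δv = v_e · ln(m₀/m_f) = 4414.5 × ln(17.08) = 4414.5 × 2.8377 ≈ 12527.2 m/s.

Δv ≈ 12500 m/s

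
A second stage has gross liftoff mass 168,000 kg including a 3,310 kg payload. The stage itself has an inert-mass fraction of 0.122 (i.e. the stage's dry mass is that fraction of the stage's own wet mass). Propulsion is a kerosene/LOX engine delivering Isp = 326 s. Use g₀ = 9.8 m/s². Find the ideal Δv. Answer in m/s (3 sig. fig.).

Stage wet mass = m₀ − payload = 168,000 − 3,310 = 164,690 kg.
Stage dry mass = ε × stage wet mass = 0.122 × 164,690 = 20,092.2 kg.
Burnout mass m_f = stage dry + payload = 20,092.2 + 3,310 = 23,402.2 kg.
v_e = Isp · g₀ = 326 × 9.8 = 3194.8 m/s.
Δv = v_e · ln(168,000/23,402.2) = 3194.8 × ln(7.179) = 3194.8 × 1.9711 ≈ 6297 m/s.

Δv ≈ 6300 m/s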